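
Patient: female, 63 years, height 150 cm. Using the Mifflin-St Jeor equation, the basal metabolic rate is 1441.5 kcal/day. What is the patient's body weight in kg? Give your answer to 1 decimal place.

1441.5 = 10·W + 6.25(150) − 5(63) − 161
10·W = 1441.5 − 461.5 = 980, so W = 98 kg.

98.0 kg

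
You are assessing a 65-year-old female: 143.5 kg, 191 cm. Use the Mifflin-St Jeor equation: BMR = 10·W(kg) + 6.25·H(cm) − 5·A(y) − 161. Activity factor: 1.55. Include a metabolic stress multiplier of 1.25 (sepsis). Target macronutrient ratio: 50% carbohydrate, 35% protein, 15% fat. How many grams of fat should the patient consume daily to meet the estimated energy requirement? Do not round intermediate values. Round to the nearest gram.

Mifflin-St Jeor (female): BMR = 10(143.5) + 6.25(191) − 5(65) − 161 = 1435 + 1193.75 − 325 − 161 = 2142.75 kcal/day.
TEE = 2142.75 × 1.55 = 3321.2625 kcal/day.
With stress factor 1.25: 3321.2625 × 1.25 = 4151.5781 kcal/day.
Fat energy = 15% × 4151.5781 = 622.7367 kcal.
Fat = 622.7367 ÷ 9 kcal/g = 69.193 g.

69 g/day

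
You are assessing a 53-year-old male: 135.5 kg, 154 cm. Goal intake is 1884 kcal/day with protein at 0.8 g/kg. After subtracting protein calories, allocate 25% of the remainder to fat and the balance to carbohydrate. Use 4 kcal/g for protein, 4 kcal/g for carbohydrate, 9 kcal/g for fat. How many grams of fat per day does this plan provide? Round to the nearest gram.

Protein = 0.8 × 135.5 = 108.4 g → 108.4 × 4 = 433.6 kcal.
Non-protein calories = 1884 − 433.6 = 1450.4 kcal.
Fat: 25% × 1450.4 = 362.6 kcal; carbohydrate: 1087.8 kcal.
Fat: 362.6 kcal ÷ 9 kcal/g = 40.2889 g.

40 g/day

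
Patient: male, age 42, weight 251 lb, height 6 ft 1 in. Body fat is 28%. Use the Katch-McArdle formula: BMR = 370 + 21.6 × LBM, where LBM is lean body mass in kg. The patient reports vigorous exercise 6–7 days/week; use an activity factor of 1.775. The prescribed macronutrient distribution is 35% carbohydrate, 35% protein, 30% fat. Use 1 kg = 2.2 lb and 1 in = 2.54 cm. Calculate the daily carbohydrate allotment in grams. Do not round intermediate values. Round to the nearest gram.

Convert to metric: weight = 251 ÷ 2.2 = 114.0909 kg; height = (6×12 + 1) × 2.54 = 73 × 2.54 = 185.42 cm.
LBM = 114.0909 × (1 − 0.28) = 82.1455 kg. Katch-McArdle: BMR = 370 + 21.6 × 82.1455 = 2144.3418 kcal/day.
TEE = 2144.3418 × 1.775 = 3806.2067 kcal/day.
Carbohydrate energy = 35% × 3806.2067 = 1332.1724 kcal.
Carbohydrate = 1332.1724 ÷ 4 kcal/g = 333.0431 g.

333 g/day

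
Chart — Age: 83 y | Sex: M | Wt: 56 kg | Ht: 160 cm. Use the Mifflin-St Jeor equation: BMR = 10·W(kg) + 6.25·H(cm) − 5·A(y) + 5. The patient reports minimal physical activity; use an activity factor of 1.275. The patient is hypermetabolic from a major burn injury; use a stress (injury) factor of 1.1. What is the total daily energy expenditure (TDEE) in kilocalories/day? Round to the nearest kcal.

1613 kilocalories/day

Mifflin-St Jeor (male): BMR = 10(56) + 6.25(160) − 5(83) + 5 = 560 + 1000 − 415 + 5 = 1150 kcal/day.
TEE = BMR × activity factor = 1150 × 1.275 = 1466.25 kcal/day.
Apply stress factor: 1466.25 × 1.1 = 1612.875 kcal/day.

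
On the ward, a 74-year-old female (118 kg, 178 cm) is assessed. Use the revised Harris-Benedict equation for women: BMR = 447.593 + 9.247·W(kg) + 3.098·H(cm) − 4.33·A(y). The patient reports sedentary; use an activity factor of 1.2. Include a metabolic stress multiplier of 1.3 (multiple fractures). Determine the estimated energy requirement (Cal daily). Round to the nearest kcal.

2761 Cal daily

Harris-Benedict: BMR = 447.593 + 9.247(118) + 3.098(178) − 4.33(74) = 1769.763 kcal/day.
TEE = BMR × activity factor = 1769.763 × 1.2 = 2123.7156 kcal/day.
Apply stress factor: 2123.7156 × 1.3 = 2760.8303 kcal/day.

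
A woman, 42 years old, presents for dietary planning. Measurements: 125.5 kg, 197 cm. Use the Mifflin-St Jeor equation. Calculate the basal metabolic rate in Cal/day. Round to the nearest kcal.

2115 Cal/day

Mifflin-St Jeor (female): BMR = 10(125.5) + 6.25(197) − 5(42) − 161 = 1255 + 1231.25 − 210 − 161 = 2115.25 kcal/day.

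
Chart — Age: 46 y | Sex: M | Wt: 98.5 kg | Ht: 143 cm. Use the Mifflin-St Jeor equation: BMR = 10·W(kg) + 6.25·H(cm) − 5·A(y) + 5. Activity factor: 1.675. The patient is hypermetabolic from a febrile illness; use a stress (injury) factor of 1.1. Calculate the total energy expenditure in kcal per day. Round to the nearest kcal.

Mifflin-St Jeor (male): BMR = 10(98.5) + 6.25(143) − 5(46) + 5 = 985 + 893.75 − 230 + 5 = 1653.75 kcal/day.
TEE = BMR × activity factor = 1653.75 × 1.675 = 2770.0313 kcal/day.
Apply stress factor: 2770.0313 × 1.1 = 3047.0344 kcal/day.

3047 kcal per day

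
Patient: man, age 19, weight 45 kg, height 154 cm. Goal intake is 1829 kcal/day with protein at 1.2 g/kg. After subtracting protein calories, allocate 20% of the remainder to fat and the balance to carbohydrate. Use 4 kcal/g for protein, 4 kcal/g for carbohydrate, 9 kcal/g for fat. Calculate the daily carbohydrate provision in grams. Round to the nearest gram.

Protein = 1.2 × 45 = 54 g → 54 × 4 = 216 kcal.
Non-protein calories = 1829 − 216 = 1613 kcal.
Fat: 20% × 1613 = 322.6 kcal; carbohydrate: 1290.4 kcal.
Carbohydrate: 1290.4 kcal ÷ 4 kcal/g = 322.6 g.

323 g/day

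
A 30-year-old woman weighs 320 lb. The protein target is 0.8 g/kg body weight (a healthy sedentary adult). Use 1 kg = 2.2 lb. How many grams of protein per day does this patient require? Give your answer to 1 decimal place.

116.4 g/day

Weight in kg = 320 ÷ 2.2 = 145.4545 kg.
Protein = 0.8 g/kg × 145.4545 kg = 116.3636 g/day.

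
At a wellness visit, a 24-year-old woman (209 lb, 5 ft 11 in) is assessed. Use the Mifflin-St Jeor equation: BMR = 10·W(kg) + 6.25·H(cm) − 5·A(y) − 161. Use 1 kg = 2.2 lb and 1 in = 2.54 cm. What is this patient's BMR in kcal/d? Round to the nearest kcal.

Convert to metric: weight = 209 ÷ 2.2 = 95 kg; height = (5×12 + 11) × 2.54 = 71 × 2.54 = 180.34 cm.
Mifflin-St Jeor (female): BMR = 10(95) + 6.25(180.34) − 5(24) − 161 = 950 + 1127.125 − 120 − 161 = 1796.125 kcal/day.

1796 kcal/d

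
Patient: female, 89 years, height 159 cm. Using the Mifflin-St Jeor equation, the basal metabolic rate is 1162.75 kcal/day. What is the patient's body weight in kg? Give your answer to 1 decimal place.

1162.75 = 10·W + 6.25(159) − 5(89) − 161
10·W = 1162.75 − 387.75 = 775, so W = 77.5 kg.

77.5 kg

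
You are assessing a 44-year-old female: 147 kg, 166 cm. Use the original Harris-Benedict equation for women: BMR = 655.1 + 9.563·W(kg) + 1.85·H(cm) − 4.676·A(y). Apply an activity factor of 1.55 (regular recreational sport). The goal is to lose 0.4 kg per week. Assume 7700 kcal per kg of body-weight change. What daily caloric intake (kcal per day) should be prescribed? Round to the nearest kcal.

2911 kcal per day

Harris-Benedict: BMR = 655.1 + 9.563(147) + 1.85(166) − 4.676(44) = 2162.217 kcal/day.
TEE = 2162.217 × 1.55 = 3351.4364 kcal/day.
Required daily deficit = 0.4 × 7700 ÷ 7 = 440 kcal/day.
Target intake = 3351.4364 − 440 = 2911.4364 kcal/day.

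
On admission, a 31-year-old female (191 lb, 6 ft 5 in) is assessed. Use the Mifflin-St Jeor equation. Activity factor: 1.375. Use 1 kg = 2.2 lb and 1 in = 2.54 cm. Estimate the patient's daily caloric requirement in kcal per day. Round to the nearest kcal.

2440 kcal per day

Convert to metric: weight = 191 ÷ 2.2 = 86.8182 kg; height = (6×12 + 5) × 2.54 = 77 × 2.54 = 195.58 cm.
Mifflin-St Jeor (female): BMR = 10(86.8182) + 6.25(195.58) − 5(31) − 161 = 868.1818 + 1222.375 − 155 − 161 = 1774.5568 kcal/day.
TEE = BMR × activity factor = 1774.5568 × 1.375 = 2440.0156 kcal/day.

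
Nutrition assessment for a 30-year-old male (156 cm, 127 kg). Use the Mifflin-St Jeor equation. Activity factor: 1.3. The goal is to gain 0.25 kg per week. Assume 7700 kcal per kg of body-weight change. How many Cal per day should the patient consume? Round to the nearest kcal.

3005 Cal per day

Mifflin-St Jeor (male): BMR = 10(127) + 6.25(156) − 5(30) + 5 = 1270 + 975 − 150 + 5 = 2100 kcal/day.
TEE = 2100 × 1.3 = 2730 kcal/day.
Required daily surplus = 0.25 × 7700 ÷ 7 = 275 kcal/day.
Target intake = 2730 + 275 = 3005 kcal/day.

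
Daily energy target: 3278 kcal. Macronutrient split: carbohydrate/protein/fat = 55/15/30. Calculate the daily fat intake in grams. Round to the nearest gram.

109 g/day

Fat energy = 30% × 3278 = 983.4 kcal.
At 9 kcal/g: 983.4 ÷ 9 = 109.2667 g.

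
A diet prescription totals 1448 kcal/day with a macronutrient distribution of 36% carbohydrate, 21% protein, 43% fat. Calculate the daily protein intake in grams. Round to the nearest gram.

Protein energy = 21% × 1448 = 304.08 kcal.
At 4 kcal/g: 304.08 ÷ 4 = 76.02 g.

76 g/day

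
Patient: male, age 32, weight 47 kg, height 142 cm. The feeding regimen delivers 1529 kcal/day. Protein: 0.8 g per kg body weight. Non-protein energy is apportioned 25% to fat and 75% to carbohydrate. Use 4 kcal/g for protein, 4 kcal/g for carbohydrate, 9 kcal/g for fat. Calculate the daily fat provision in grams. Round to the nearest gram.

Protein = 0.8 × 47 = 37.6 g → 37.6 × 4 = 150.4 kcal.
Non-protein calories = 1529 − 150.4 = 1378.6 kcal.
Fat: 25% × 1378.6 = 344.65 kcal; carbohydrate: 1033.95 kcal.
Fat: 344.65 kcal ÷ 9 kcal/g = 38.2944 g.

38 g/day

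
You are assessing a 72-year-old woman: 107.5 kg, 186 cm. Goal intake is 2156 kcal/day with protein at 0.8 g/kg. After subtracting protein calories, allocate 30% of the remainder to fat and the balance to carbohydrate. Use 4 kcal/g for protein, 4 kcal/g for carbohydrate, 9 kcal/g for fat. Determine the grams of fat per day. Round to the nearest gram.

60 g/day

Protein = 0.8 × 107.5 = 86 g → 86 × 4 = 344 kcal.
Non-protein calories = 2156 − 344 = 1812 kcal.
Fat: 30% × 1812 = 543.6 kcal; carbohydrate: 1268.4 kcal.
Fat: 543.6 kcal ÷ 9 kcal/g = 60.4 g.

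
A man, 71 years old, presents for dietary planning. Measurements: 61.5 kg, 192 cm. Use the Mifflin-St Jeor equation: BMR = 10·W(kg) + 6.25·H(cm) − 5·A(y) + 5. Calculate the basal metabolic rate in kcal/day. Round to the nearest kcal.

Mifflin-St Jeor (male): BMR = 10(61.5) + 6.25(192) − 5(71) + 5 = 615 + 1200 − 355 + 5 = 1465 kcal/day.

1465 kcal/day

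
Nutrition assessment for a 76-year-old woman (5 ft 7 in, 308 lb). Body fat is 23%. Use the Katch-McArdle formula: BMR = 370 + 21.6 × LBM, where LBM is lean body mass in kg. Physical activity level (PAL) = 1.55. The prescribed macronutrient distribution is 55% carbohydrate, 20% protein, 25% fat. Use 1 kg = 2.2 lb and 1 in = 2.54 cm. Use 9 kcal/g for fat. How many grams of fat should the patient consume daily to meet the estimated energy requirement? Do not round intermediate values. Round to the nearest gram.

Convert to metric: weight = 308 ÷ 2.2 = 140 kg; height = (5×12 + 7) × 2.54 = 67 × 2.54 = 170.18 cm.
LBM = 140 × (1 − 0.23) = 107.8 kg. Katch-McArdle: BMR = 370 + 21.6 × 107.8 = 2698.48 kcal/day.
TEE = 2698.48 × 1.55 = 4182.644 kcal/day.
Fat energy = 25% × 4182.644 = 1045.661 kcal.
Fat = 1045.661 ÷ 9 kcal/g = 116.1846 g.

116 g/day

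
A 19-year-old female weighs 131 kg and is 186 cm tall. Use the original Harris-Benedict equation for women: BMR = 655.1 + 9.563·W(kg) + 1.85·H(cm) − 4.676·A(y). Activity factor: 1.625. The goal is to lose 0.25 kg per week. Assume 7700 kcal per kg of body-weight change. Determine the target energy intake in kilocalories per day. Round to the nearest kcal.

3240 kilocalories per day

Harris-Benedict: BMR = 655.1 + 9.563(131) + 1.85(186) − 4.676(19) = 2163.109 kcal/day.
TEE = 2163.109 × 1.625 = 3515.0521 kcal/day.
Required daily deficit = 0.25 × 7700 ÷ 7 = 275 kcal/day.
Target intake = 3515.0521 − 275 = 3240.0521 kcal/day.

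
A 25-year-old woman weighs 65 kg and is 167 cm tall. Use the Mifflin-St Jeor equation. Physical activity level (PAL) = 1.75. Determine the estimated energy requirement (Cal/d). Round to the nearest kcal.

2464 Cal/d

Mifflin-St Jeor (female): BMR = 10(65) + 6.25(167) − 5(25) − 161 = 650 + 1043.75 − 125 − 161 = 1407.75 kcal/day.
TEE = BMR × activity factor = 1407.75 × 1.75 = 2463.5625 kcal/day.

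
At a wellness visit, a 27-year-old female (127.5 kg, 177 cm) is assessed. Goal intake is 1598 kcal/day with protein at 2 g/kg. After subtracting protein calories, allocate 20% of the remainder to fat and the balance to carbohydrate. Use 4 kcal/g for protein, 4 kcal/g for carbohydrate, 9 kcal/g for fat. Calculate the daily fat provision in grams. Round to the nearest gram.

Protein = 2 × 127.5 = 255 g → 255 × 4 = 1020 kcal.
Non-protein calories = 1598 − 1020 = 578 kcal.
Fat: 20% × 578 = 115.6 kcal; carbohydrate: 462.4 kcal.
Fat: 115.6 kcal ÷ 9 kcal/g = 12.8444 g.

13 g/day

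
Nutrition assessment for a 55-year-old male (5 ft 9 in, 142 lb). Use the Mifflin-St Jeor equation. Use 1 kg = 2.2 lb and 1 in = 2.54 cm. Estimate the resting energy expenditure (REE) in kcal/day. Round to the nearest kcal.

Convert to metric: weight = 142 ÷ 2.2 = 64.5455 kg; height = (5×12 + 9) × 2.54 = 69 × 2.54 = 175.26 cm.
Mifflin-St Jeor (male): BMR = 10(64.5455) + 6.25(175.26) − 5(55) + 5 = 645.4545 + 1095.375 − 275 + 5 = 1470.8295 kcal/day.

1471 kcal/day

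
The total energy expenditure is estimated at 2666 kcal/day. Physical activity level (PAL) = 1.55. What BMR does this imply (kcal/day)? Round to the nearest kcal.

BMR = TEE ÷ activity factor = 2666 ÷ 1.55 = 1720 kcal/day.

1720 kcal/day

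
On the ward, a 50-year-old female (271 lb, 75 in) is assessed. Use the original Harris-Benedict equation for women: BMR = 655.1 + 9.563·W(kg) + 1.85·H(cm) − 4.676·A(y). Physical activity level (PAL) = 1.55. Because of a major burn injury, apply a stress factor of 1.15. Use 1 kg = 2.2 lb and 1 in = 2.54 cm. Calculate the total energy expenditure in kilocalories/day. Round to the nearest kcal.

3479 kilocalories/day

Convert to metric: weight = 271 ÷ 2.2 = 123.1818 kg; height = 75 × 2.54 = 190.5 cm.
Harris-Benedict: BMR = 655.1 + 9.563(123.1818) + 1.85(190.5) − 4.676(50) = 1951.7127 kcal/day.
TEE = BMR × activity factor = 1951.7127 × 1.55 = 3025.1547 kcal/day.
Apply stress factor: 3025.1547 × 1.15 = 3478.9279 kcal/day.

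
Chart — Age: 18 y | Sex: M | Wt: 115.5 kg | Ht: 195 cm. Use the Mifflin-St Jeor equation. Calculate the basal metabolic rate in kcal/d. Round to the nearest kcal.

2289 kcal/d

Mifflin-St Jeor (male): BMR = 10(115.5) + 6.25(195) − 5(18) + 5 = 1155 + 1218.75 − 90 + 5 = 2288.75 kcal/day.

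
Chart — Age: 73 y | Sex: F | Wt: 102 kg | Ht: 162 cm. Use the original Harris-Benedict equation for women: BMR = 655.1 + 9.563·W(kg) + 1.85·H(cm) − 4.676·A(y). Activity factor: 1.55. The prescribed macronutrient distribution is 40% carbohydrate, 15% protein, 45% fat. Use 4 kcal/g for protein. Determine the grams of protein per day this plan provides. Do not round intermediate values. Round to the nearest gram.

Harris-Benedict: BMR = 655.1 + 9.563(102) + 1.85(162) − 4.676(73) = 1588.878 kcal/day.
TEE = 1588.878 × 1.55 = 2462.7609 kcal/day.
Protein energy = 15% × 2462.7609 = 369.4141 kcal.
Protein = 369.4141 ÷ 4 kcal/g = 92.3535 g.

92 g/day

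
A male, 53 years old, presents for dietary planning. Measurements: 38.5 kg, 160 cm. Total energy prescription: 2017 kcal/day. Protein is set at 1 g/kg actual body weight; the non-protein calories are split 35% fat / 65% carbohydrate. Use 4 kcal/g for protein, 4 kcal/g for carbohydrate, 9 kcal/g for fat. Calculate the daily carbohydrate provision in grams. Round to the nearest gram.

303 g/day

Protein = 1 × 38.5 = 38.5 g → 38.5 × 4 = 154 kcal.
Non-protein calories = 2017 − 154 = 1863 kcal.
Fat: 35% × 1863 = 652.05 kcal; carbohydrate: 1210.95 kcal.
Carbohydrate: 1210.95 kcal ÷ 4 kcal/g = 302.7375 g.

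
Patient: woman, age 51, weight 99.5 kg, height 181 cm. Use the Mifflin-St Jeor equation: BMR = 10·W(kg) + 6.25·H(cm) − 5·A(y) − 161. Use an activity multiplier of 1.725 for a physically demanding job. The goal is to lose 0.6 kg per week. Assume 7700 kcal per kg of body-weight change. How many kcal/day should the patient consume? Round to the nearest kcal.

2290 kcal/day

Mifflin-St Jeor (female): BMR = 10(99.5) + 6.25(181) − 5(51) − 161 = 995 + 1131.25 − 255 − 161 = 1710.25 kcal/day.
TEE = 1710.25 × 1.725 = 2950.1813 kcal/day.
Required daily deficit = 0.6 × 7700 ÷ 7 = 660 kcal/day.
Target intake = 2950.1813 − 660 = 2290.1813 kcal/day.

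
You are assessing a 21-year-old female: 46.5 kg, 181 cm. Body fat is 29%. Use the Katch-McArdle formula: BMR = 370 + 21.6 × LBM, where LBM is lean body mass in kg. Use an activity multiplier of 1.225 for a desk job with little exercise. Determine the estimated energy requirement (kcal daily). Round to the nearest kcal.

LBM = 46.5 × (1 − 0.29) = 33.015 kg. Katch-McArdle: BMR = 370 + 21.6 × 33.015 = 1083.124 kcal/day.
TEE = BMR × activity factor = 1083.124 × 1.225 = 1326.8269 kcal/day.

1327 kcal daily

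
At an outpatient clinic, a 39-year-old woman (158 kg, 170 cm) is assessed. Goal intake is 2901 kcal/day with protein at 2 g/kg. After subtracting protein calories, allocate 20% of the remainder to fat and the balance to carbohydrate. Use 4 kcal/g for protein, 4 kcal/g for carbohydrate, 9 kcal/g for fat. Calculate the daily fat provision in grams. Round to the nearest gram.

Protein = 2 × 158 = 316 g → 316 × 4 = 1264 kcal.
Non-protein calories = 2901 − 1264 = 1637 kcal.
Fat: 20% × 1637 = 327.4 kcal; carbohydrate: 1309.6 kcal.
Fat: 327.4 kcal ÷ 9 kcal/g = 36.3778 g.

36 g/day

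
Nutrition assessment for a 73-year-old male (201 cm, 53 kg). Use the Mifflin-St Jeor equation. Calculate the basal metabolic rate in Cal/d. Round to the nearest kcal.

1426 Cal/d

Mifflin-St Jeor (male): BMR = 10(53) + 6.25(201) − 5(73) + 5 = 530 + 1256.25 − 365 + 5 = 1426.25 kcal/day.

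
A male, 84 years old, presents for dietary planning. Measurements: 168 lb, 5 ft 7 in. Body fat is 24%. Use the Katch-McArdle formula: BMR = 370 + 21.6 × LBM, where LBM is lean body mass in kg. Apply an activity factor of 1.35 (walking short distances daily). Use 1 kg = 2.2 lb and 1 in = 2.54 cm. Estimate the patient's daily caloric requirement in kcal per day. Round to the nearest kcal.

Convert to metric: weight = 168 ÷ 2.2 = 76.3636 kg; height = (5×12 + 7) × 2.54 = 67 × 2.54 = 170.18 cm.
LBM = 76.3636 × (1 − 0.24) = 58.0364 kg. Katch-McArdle: BMR = 370 + 21.6 × 58.0364 = 1623.5855 kcal/day.
TEE = BMR × activity factor = 1623.5855 × 1.35 = 2191.8404 kcal/day.

2192 kcal per day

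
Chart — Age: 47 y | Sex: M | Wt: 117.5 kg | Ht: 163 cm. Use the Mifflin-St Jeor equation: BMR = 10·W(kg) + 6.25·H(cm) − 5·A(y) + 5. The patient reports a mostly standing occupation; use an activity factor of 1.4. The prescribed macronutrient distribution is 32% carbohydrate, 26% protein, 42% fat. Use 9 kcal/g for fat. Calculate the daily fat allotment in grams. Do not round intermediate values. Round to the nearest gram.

128 g/day

Mifflin-St Jeor (male): BMR = 10(117.5) + 6.25(163) − 5(47) + 5 = 1175 + 1018.75 − 235 + 5 = 1963.75 kcal/day.
TEE = 1963.75 × 1.4 = 2749.25 kcal/day.
Fat energy = 42% × 2749.25 = 1154.685 kcal.
Fat = 1154.685 ÷ 9 kcal/g = 128.2983 g.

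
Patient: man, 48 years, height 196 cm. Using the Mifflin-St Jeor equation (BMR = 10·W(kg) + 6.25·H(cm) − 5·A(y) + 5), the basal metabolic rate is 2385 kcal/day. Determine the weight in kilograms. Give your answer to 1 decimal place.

2385 = 10·W + 6.25(196) − 5(48) + 5
10·W = 2385 − 990 = 1395, so W = 139.5 kg.

139.5 kg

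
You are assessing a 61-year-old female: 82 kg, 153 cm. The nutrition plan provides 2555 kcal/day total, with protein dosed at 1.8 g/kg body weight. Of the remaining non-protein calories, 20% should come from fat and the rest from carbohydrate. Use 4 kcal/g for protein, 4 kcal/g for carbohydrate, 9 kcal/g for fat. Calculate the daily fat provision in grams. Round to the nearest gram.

Protein = 1.8 × 82 = 147.6 g → 147.6 × 4 = 590.4 kcal.
Non-protein calories = 2555 − 590.4 = 1964.6 kcal.
Fat: 20% × 1964.6 = 392.92 kcal; carbohydrate: 1571.68 kcal.
Fat: 392.92 kcal ÷ 9 kcal/g = 43.6578 g.

44 g/day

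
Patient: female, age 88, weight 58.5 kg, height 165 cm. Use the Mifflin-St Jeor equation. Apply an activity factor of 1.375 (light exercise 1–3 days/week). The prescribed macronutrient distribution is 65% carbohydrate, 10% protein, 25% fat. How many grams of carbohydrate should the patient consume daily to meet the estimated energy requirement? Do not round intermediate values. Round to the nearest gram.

Mifflin-St Jeor (female): BMR = 10(58.5) + 6.25(165) − 5(88) − 161 = 585 + 1031.25 − 440 − 161 = 1015.25 kcal/day.
TEE = 1015.25 × 1.375 = 1395.9688 kcal/day.
Carbohydrate energy = 65% × 1395.9688 = 907.3797 kcal.
Carbohydrate = 907.3797 ÷ 4 kcal/g = 226.8449 g.

227 g/day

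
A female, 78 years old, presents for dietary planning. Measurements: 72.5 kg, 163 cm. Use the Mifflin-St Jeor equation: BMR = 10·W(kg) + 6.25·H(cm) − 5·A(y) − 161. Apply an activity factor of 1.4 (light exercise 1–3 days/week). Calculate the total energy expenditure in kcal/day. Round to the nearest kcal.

Mifflin-St Jeor (female): BMR = 10(72.5) + 6.25(163) − 5(78) − 161 = 725 + 1018.75 − 390 − 161 = 1192.75 kcal/day.
TEE = BMR × activity factor = 1192.75 × 1.4 = 1669.85 kcal/day.

1670 kcal/day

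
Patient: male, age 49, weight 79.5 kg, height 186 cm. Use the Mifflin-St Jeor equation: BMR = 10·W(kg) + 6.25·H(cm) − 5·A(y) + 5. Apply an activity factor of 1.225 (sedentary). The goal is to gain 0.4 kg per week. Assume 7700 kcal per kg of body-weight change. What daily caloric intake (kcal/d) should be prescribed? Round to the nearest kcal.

Mifflin-St Jeor (male): BMR = 10(79.5) + 6.25(186) − 5(49) + 5 = 795 + 1162.5 − 245 + 5 = 1717.5 kcal/day.
TEE = 1717.5 × 1.225 = 2103.9375 kcal/day.
Required daily surplus = 0.4 × 7700 ÷ 7 = 440 kcal/day.
Target intake = 2103.9375 + 440 = 2543.9375 kcal/day.

2544 kcal/d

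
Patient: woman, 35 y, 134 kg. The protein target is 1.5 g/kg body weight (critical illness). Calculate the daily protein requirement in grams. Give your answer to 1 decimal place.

Protein = 1.5 g/kg × 134 kg = 201 g/day.

201.0 g/day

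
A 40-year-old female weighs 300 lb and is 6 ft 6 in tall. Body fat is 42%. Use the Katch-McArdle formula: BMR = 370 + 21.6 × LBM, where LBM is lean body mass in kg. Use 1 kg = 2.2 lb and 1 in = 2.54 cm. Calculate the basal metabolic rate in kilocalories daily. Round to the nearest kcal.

Convert to metric: weight = 300 ÷ 2.2 = 136.3636 kg; height = (6×12 + 6) × 2.54 = 78 × 2.54 = 198.12 cm.
LBM = 136.3636 × (1 − 0.42) = 79.0909 kg. Katch-McArdle: BMR = 370 + 21.6 × 79.0909 = 2078.3636 kcal/day.

2078 kilocalories daily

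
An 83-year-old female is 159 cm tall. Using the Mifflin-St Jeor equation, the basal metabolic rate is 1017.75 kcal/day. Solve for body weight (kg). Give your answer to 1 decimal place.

60.0 kg

1017.75 = 10·W + 6.25(159) − 5(83) − 161
10·W = 1017.75 − 417.75 = 600, so W = 60 kg.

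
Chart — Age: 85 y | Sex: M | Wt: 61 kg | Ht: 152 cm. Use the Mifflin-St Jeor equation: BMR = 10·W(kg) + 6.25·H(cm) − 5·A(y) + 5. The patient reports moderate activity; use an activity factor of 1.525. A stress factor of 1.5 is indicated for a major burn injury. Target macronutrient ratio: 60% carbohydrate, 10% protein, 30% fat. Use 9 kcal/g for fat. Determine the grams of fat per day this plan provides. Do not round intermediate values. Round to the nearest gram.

Mifflin-St Jeor (male): BMR = 10(61) + 6.25(152) − 5(85) + 5 = 610 + 950 − 425 + 5 = 1140 kcal/day.
TEE = 1140 × 1.525 = 1738.5 kcal/day.
With stress factor 1.5: 1738.5 × 1.5 = 2607.75 kcal/day.
Fat energy = 30% × 2607.75 = 782.325 kcal.
Fat = 782.325 ÷ 9 kcal/g = 86.925 g.

87 g/day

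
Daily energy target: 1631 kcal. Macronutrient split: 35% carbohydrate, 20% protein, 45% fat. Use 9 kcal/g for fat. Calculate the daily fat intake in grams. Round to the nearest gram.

82 g/day

Fat energy = 45% × 1631 = 733.95 kcal.
At 9 kcal/g: 733.95 ÷ 9 = 81.55 g.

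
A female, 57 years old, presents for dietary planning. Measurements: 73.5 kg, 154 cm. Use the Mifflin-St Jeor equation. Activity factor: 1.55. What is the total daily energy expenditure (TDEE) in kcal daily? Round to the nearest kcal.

Mifflin-St Jeor (female): BMR = 10(73.5) + 6.25(154) − 5(57) − 161 = 735 + 962.5 − 285 − 161 = 1251.5 kcal/day.
TEE = BMR × activity factor = 1251.5 × 1.55 = 1939.825 kcal/day.

1940 kcal daily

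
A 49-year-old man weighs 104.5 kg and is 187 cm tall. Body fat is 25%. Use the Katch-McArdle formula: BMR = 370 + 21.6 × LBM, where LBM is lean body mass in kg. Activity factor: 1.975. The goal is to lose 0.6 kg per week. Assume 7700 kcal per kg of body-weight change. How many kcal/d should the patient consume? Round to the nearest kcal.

3414 kcal/d

LBM = 104.5 × (1 − 0.25) = 78.375 kg. Katch-McArdle: BMR = 370 + 21.6 × 78.375 = 2062.9 kcal/day.
TEE = 2062.9 × 1.975 = 4074.2275 kcal/day.
Required daily deficit = 0.6 × 7700 ÷ 7 = 660 kcal/day.
Target intake = 4074.2275 − 660 = 3414.2275 kcal/day.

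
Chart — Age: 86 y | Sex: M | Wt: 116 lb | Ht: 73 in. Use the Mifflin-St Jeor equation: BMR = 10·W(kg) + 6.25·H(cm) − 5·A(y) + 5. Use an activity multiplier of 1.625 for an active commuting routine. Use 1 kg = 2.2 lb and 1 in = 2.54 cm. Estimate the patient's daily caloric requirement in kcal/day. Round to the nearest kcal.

2049 kcal/day

Convert to metric: weight = 116 ÷ 2.2 = 52.7273 kg; height = 73 × 2.54 = 185.42 cm.
Mifflin-St Jeor (male): BMR = 10(52.7273) + 6.25(185.42) − 5(86) + 5 = 527.2727 + 1158.875 − 430 + 5 = 1261.1477 kcal/day.
TEE = BMR × activity factor = 1261.1477 × 1.625 = 2049.3651 kcal/day.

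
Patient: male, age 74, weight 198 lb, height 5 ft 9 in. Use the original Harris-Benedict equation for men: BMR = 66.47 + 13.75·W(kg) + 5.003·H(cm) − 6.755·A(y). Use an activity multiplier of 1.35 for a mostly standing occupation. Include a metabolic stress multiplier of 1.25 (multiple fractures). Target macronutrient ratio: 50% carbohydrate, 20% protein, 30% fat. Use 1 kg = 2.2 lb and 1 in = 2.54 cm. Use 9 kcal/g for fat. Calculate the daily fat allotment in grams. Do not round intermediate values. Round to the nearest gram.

Convert to metric: weight = 198 ÷ 2.2 = 90 kg; height = (5×12 + 9) × 2.54 = 69 × 2.54 = 175.26 cm.
Harris-Benedict: BMR = 66.47 + 13.75(90) + 5.003(175.26) − 6.755(74) = 1680.9258 kcal/day.
TEE = 1680.9258 × 1.35 = 2269.2498 kcal/day.
With stress factor 1.25: 2269.2498 × 1.25 = 2836.5623 kcal/day.
Fat energy = 30% × 2836.5623 = 850.9687 kcal.
Fat = 850.9687 ÷ 9 kcal/g = 94.5521 g.

95 g/day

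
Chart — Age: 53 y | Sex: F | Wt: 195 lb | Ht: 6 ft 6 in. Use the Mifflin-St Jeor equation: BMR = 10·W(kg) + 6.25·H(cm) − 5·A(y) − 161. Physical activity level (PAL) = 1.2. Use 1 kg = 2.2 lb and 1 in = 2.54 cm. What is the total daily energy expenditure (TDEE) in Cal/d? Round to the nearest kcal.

2038 Cal/d

Convert to metric: weight = 195 ÷ 2.2 = 88.6364 kg; height = (6×12 + 6) × 2.54 = 78 × 2.54 = 198.12 cm.
Mifflin-St Jeor (female): BMR = 10(88.6364) + 6.25(198.12) − 5(53) − 161 = 886.3636 + 1238.25 − 265 − 161 = 1698.6136 kcal/day.
TEE = BMR × activity factor = 1698.6136 × 1.2 = 2038.3364 kcal/day.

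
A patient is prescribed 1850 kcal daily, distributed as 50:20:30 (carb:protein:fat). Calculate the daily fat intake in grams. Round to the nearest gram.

Fat energy = 30% × 1850 = 555 kcal.
At 9 kcal/g: 555 ÷ 9 = 61.6667 g.

62 g/day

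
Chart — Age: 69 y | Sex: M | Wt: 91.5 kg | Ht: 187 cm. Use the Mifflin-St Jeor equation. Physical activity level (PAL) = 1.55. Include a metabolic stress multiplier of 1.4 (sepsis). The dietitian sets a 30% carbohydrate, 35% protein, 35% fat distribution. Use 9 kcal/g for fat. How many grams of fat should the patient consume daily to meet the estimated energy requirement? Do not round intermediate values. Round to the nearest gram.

147 g/day

Mifflin-St Jeor (male): BMR = 10(91.5) + 6.25(187) − 5(69) + 5 = 915 + 1168.75 − 345 + 5 = 1743.75 kcal/day.
TEE = 1743.75 × 1.55 = 2702.8125 kcal/day.
With stress factor 1.4: 2702.8125 × 1.4 = 3783.9375 kcal/day.
Fat energy = 35% × 3783.9375 = 1324.3781 kcal.
Fat = 1324.3781 ÷ 9 kcal/g = 147.1531 g.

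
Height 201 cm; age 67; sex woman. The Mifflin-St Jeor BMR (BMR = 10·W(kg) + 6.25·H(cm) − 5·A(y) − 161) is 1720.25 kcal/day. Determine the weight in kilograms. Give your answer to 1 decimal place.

1720.25 = 10·W + 6.25(201) − 5(67) − 161
10·W = 1720.25 − 760.25 = 960, so W = 96 kg.

96.0 kg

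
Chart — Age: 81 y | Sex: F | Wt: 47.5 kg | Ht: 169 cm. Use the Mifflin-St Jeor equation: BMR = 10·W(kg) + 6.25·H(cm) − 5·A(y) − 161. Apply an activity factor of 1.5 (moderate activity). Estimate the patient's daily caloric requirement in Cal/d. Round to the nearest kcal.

1448 Cal/d

Mifflin-St Jeor (female): BMR = 10(47.5) + 6.25(169) − 5(81) − 161 = 475 + 1056.25 − 405 − 161 = 965.25 kcal/day.
TEE = BMR × activity factor = 965.25 × 1.5 = 1447.875 kcal/day.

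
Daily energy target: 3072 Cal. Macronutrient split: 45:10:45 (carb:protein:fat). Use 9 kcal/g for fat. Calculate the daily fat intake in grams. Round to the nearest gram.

154 g/day

Fat energy = 45% × 3072 = 1382.4 kcal.
At 9 kcal/g: 1382.4 ÷ 9 = 153.6 g.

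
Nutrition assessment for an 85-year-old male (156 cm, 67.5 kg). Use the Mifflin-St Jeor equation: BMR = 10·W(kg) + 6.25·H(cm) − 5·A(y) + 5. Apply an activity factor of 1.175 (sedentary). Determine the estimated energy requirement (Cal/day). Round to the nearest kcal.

1445 Cal/day

Mifflin-St Jeor (male): BMR = 10(67.5) + 6.25(156) − 5(85) + 5 = 675 + 975 − 425 + 5 = 1230 kcal/day.
TEE = BMR × activity factor = 1230 × 1.175 = 1445.25 kcal/day.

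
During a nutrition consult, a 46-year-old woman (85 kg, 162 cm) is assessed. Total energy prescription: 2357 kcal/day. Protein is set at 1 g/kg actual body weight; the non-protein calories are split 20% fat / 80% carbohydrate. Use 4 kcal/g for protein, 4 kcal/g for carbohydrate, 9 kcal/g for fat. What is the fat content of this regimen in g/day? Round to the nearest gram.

Protein = 1 × 85 = 85 g → 85 × 4 = 340 kcal.
Non-protein calories = 2357 − 340 = 2017 kcal.
Fat: 20% × 2017 = 403.4 kcal; carbohydrate: 1613.6 kcal.
Fat: 403.4 kcal ÷ 9 kcal/g = 44.8222 g.

45 g/day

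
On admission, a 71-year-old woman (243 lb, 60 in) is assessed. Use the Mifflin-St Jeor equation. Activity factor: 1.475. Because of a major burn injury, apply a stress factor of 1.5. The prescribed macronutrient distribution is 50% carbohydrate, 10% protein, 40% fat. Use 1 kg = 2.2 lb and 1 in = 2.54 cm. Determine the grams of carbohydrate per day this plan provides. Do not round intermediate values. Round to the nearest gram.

Convert to metric: weight = 243 ÷ 2.2 = 110.4545 kg; height = 60 × 2.54 = 152.4 cm.
Mifflin-St Jeor (female): BMR = 10(110.4545) + 6.25(152.4) − 5(71) − 161 = 1104.5455 + 952.5 − 355 − 161 = 1541.0455 kcal/day.
TEE = 1541.0455 × 1.475 = 2273.042 kcal/day.
With stress factor 1.5: 2273.042 × 1.5 = 3409.5631 kcal/day.
Carbohydrate energy = 50% × 3409.5631 = 1704.7815 kcal.
Carbohydrate = 1704.7815 ÷ 4 kcal/g = 426.1954 g.

426 g/day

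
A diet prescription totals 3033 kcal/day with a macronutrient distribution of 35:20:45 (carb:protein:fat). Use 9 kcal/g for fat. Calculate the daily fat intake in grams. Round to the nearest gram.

Fat energy = 45% × 3033 = 1364.85 kcal.
At 9 kcal/g: 1364.85 ÷ 9 = 151.65 g.

152 g/day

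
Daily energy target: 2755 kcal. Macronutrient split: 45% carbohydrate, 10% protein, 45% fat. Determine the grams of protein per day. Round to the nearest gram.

Protein energy = 10% × 2755 = 275.5 kcal.
At 4 kcal/g: 275.5 ÷ 4 = 68.875 g.

69 g/day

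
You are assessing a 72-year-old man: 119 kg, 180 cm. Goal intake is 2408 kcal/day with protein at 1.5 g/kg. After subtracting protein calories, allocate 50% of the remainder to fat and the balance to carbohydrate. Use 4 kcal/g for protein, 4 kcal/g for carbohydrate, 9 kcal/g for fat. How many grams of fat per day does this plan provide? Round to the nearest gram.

Protein = 1.5 × 119 = 178.5 g → 178.5 × 4 = 714 kcal.
Non-protein calories = 2408 − 714 = 1694 kcal.
Fat: 50% × 1694 = 847 kcal; carbohydrate: 847 kcal.
Fat: 847 kcal ÷ 9 kcal/g = 94.1111 g.

94 g/day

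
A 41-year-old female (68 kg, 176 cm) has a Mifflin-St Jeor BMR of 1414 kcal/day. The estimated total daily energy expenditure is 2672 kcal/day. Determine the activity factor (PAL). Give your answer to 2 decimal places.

1.89

Activity factor = TEE ÷ BMR = 2672 ÷ 1414 = 1.89.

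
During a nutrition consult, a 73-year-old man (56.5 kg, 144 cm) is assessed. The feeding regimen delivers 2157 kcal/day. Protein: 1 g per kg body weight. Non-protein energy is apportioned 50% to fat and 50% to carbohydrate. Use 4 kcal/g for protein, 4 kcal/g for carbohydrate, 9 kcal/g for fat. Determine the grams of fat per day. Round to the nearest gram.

Protein = 1 × 56.5 = 56.5 g → 56.5 × 4 = 226 kcal.
Non-protein calories = 2157 − 226 = 1931 kcal.
Fat: 50% × 1931 = 965.5 kcal; carbohydrate: 965.5 kcal.
Fat: 965.5 kcal ÷ 9 kcal/g = 107.2778 g.

107 g/day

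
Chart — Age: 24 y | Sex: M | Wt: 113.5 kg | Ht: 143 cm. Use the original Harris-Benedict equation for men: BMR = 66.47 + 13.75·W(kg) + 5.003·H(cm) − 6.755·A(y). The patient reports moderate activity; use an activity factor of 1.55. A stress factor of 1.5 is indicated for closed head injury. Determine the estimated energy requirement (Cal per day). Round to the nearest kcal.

5069 Cal per day

Harris-Benedict: BMR = 66.47 + 13.75(113.5) + 5.003(143) − 6.755(24) = 2180.404 kcal/day.
TEE = BMR × activity factor = 2180.404 × 1.55 = 3379.6262 kcal/day.
Apply stress factor: 3379.6262 × 1.5 = 5069.4393 kcal/day.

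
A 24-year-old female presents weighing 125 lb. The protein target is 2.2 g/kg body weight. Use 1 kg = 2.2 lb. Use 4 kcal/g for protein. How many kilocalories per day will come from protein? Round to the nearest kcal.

Weight in kg = 125 ÷ 2.2 = 56.8182 kg.
Protein = 2.2 g/kg × 56.8182 kg = 125 g/day.
Protein energy = 125 g × 4 kcal/g = 500 kcal/day.

500 kcal/day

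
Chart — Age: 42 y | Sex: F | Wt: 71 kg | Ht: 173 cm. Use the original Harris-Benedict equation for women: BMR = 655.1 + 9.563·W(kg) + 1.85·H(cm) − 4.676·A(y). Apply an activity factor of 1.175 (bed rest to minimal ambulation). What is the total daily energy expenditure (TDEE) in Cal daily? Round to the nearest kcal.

1713 Cal daily

Harris-Benedict: BMR = 655.1 + 9.563(71) + 1.85(173) − 4.676(42) = 1457.731 kcal/day.
TEE = BMR × activity factor = 1457.731 × 1.175 = 1712.8339 kcal/day.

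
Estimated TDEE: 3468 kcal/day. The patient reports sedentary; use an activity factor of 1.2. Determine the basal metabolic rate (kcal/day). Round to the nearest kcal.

BMR = TEE ÷ activity factor = 3468 ÷ 1.2 = 2890 kcal/day.

2890 kcal/day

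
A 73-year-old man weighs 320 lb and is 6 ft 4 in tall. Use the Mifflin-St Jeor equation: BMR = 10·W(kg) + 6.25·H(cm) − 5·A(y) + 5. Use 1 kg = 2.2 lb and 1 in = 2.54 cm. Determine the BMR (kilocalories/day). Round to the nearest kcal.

2301 kilocalories/day

Convert to metric: weight = 320 ÷ 2.2 = 145.4545 kg; height = (6×12 + 4) × 2.54 = 76 × 2.54 = 193.04 cm.
Mifflin-St Jeor (male): BMR = 10(145.4545) + 6.25(193.04) − 5(73) + 5 = 1454.5455 + 1206.5 − 365 + 5 = 2301.0455 kcal/day.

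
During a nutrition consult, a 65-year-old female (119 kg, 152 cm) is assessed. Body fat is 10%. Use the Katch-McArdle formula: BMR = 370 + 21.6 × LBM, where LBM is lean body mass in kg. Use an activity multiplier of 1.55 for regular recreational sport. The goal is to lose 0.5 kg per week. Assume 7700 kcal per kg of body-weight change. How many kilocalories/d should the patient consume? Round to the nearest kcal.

LBM = 119 × (1 − 0.1) = 107.1 kg. Katch-McArdle: BMR = 370 + 21.6 × 107.1 = 2683.36 kcal/day.
TEE = 2683.36 × 1.55 = 4159.208 kcal/day.
Required daily deficit = 0.5 × 7700 ÷ 7 = 550 kcal/day.
Target intake = 4159.208 − 550 = 3609.208 kcal/day.

3609 kilocalories/d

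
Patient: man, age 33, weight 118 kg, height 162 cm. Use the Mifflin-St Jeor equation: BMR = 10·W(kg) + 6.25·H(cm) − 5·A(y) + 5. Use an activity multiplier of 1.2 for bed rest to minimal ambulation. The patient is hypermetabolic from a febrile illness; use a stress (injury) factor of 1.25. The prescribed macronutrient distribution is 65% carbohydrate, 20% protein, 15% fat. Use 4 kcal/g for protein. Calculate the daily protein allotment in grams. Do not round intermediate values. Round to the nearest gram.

Mifflin-St Jeor (male): BMR = 10(118) + 6.25(162) − 5(33) + 5 = 1180 + 1012.5 − 165 + 5 = 2032.5 kcal/day.
TEE = 2032.5 × 1.2 = 2439 kcal/day.
With stress factor 1.25: 2439 × 1.25 = 3048.75 kcal/day.
Protein energy = 20% × 3048.75 = 609.75 kcal.
Protein = 609.75 ÷ 4 kcal/g = 152.4375 g.

152 g/day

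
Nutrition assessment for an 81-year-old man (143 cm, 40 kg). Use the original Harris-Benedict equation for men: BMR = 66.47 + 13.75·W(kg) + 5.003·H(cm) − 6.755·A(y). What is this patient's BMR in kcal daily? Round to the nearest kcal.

Harris-Benedict: BMR = 66.47 + 13.75(40) + 5.003(143) − 6.755(81) = 784.744 kcal/day.

785 kcal daily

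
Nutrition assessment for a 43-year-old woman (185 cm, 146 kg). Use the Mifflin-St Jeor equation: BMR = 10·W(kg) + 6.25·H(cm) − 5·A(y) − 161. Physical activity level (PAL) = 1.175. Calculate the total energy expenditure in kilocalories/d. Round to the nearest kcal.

Mifflin-St Jeor (female): BMR = 10(146) + 6.25(185) − 5(43) − 161 = 1460 + 1156.25 − 215 − 161 = 2240.25 kcal/day.
TEE = BMR × activity factor = 2240.25 × 1.175 = 2632.2938 kcal/day.

2632 kilocalories/d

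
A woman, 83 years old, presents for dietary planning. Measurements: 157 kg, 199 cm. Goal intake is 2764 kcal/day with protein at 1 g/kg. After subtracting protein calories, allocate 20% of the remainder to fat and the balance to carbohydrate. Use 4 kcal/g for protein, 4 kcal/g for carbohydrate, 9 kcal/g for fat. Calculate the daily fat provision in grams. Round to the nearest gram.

47 g/day

Protein = 1 × 157 = 157 g → 157 × 4 = 628 kcal.
Non-protein calories = 2764 − 628 = 2136 kcal.
Fat: 20% × 2136 = 427.2 kcal; carbohydrate: 1708.8 kcal.
Fat: 427.2 kcal ÷ 9 kcal/g = 47.4667 g.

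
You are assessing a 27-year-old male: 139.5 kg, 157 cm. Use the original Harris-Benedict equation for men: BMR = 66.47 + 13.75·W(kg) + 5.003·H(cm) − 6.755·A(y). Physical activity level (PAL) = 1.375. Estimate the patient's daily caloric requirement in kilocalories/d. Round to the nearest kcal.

3558 kilocalories/d

Harris-Benedict: BMR = 66.47 + 13.75(139.5) + 5.003(157) − 6.755(27) = 2587.681 kcal/day.
TEE = BMR × activity factor = 2587.681 × 1.375 = 3558.0614 kcal/day.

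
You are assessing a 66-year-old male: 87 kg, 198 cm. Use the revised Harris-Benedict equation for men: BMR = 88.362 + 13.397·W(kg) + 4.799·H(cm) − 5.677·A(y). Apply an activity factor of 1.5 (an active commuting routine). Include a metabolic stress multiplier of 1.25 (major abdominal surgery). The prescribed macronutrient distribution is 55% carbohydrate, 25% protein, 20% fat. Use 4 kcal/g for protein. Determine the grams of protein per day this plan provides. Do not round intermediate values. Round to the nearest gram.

Harris-Benedict: BMR = 88.362 + 13.397(87) + 4.799(198) − 5.677(66) = 1829.421 kcal/day.
TEE = 1829.421 × 1.5 = 2744.1315 kcal/day.
With stress factor 1.25: 2744.1315 × 1.25 = 3430.1644 kcal/day.
Protein energy = 25% × 3430.1644 = 857.5411 kcal.
Protein = 857.5411 ÷ 4 kcal/g = 214.3853 g.

214 g/day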